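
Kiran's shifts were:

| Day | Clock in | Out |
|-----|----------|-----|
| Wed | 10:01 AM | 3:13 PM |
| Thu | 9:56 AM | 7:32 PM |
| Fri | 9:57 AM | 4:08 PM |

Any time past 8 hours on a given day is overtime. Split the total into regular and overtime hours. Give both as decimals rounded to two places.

Regular 19.38 hours, overtime 1.60 hours

Wed: 10:01 AM–3:13 PM = 5 h 12 min
Thu: 9:56 AM–7:32 PM = 9 h 36 min
Fri: 9:57 AM–4:08 PM = 6 h 11 min
Wed reg 5 h 12 min / OT 0 h 0 min; Thu reg 8 h 0 min / OT 1 h 36 min; Fri reg 6 h 11 min / OT 0 h 0 min.
Totals: regular 19 h 23 min, overtime 1 h 36 min.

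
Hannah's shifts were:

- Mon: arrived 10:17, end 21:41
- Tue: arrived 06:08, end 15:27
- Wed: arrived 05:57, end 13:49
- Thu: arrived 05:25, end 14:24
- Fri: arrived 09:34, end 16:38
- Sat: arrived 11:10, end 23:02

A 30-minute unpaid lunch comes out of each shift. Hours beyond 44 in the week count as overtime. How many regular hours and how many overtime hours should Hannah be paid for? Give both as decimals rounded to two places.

Regular 44.00 hours, overtime 9.50 hours

Mon: 10:17–21:41 = 11 h 24 min; less 30 min break → 10 h 54 min
Tue: 06:08–15:27 = 9 h 19 min; less 30 min break → 8 h 49 min
Wed: 05:57–13:49 = 7 h 52 min; less 30 min break → 7 h 22 min
Thu: 05:25–14:24 = 8 h 59 min; less 30 min break → 8 h 29 min
Fri: 09:34–16:38 = 7 h 4 min; less 30 min break → 6 h 34 min
Sat: 11:10–23:02 = 11 h 52 min; less 30 min break → 11 h 22 min
Total worked: 53 h 30 min = 53.50 h.
Threshold 44 h → overtime 9 h 30 min, regular 44 h 0 min.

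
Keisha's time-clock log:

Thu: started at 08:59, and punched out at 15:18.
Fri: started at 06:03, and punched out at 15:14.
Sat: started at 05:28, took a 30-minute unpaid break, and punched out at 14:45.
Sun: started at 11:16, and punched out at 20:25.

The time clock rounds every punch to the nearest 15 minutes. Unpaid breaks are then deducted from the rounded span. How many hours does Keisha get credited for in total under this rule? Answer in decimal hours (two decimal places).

Thu: in 08:59→09:00, out 15:18→15:15; 6 h 15 min
Fri: in 06:03→06:00, out 15:14→15:15; 9 h 15 min
Sat: in 05:28→05:30, out 14:45→14:45; 9 h 15 min − 30 min = 8 h 45 min
Sun: in 11:16→11:15, out 20:25→20:30; 9 h 15 min
Total credited: 33 h 30 min.

33.50 hours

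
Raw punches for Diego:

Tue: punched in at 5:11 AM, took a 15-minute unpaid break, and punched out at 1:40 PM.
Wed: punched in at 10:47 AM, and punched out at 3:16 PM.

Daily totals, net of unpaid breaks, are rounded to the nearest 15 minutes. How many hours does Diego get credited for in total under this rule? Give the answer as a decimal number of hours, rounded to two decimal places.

12.75 hours

Tue: 5:11 AM–1:40 PM = 8 h 29 min − 15 min = 8 h 14 min → rounds to 8 h 15 min
Wed: 10:47 AM–3:16 PM = 4 h 29 min → rounds to 4 h 30 min
Total credited: 12 h 45 min.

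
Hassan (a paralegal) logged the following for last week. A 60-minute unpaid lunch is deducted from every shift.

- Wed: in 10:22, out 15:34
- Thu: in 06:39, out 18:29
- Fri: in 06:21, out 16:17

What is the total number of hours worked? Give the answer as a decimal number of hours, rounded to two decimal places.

Wed: 10:22–15:34 = 5 h 12 min; less 60 min break → 4 h 12 min
Thu: 06:39–18:29 = 11 h 50 min; less 60 min break → 10 h 50 min
Fri: 06:21–16:17 = 9 h 56 min; less 60 min break → 8 h 56 min
Total: 4 h 12 min + 10 h 50 min + 8 h 56 min = 23 h 58 min.

23.97 hours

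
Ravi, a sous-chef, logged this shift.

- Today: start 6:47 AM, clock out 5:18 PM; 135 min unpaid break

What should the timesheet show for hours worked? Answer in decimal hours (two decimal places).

8.27 hours

Today: 6:47 AM–5:18 PM = 10 h 31 min; less 135 min break → 8 h 16 min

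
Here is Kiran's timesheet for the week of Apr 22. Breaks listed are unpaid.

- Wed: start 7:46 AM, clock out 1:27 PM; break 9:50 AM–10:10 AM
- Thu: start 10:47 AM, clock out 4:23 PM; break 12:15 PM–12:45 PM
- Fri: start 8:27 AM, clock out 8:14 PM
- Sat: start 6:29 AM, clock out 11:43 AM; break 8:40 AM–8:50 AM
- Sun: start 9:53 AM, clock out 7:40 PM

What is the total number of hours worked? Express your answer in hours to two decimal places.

Wed: 7:46 AM–1:27 PM = 5 h 41 min; less 20 min break → 5 h 21 min
Thu: 10:47 AM–4:23 PM = 5 h 36 min; less 30 min break → 5 h 6 min
Fri: 8:27 AM–8:14 PM = 11 h 47 min
Sat: 6:29 AM–11:43 AM = 5 h 14 min; less 10 min break → 5 h 4 min
Sun: 9:53 AM–7:40 PM = 9 h 47 min
Total: 5 h 21 min + 5 h 6 min + 11 h 47 min + 5 h 4 min + 9 h 47 min = 37 h 5 min.

37.08 hours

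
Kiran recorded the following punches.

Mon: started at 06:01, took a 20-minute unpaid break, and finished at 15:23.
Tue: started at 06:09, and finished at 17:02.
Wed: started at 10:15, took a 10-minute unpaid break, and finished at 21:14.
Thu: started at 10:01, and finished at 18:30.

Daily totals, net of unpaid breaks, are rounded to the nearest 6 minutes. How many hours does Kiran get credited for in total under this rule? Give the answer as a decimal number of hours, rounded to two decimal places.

Mon: 06:01–15:23 = 9 h 22 min − 20 min = 9 h 2 min → rounds to 9 h 0 min
Tue: 06:09–17:02 = 10 h 53 min → rounds to 10 h 54 min
Wed: 10:15–21:14 = 10 h 59 min − 10 min = 10 h 49 min → rounds to 10 h 48 min
Thu: 10:01–18:30 = 8 h 29 min → rounds to 8 h 30 min
Total credited: 39 h 12 min.

39.20 hours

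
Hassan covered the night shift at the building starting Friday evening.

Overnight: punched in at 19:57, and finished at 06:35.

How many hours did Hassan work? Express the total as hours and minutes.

10 h 38 min

Overnight: 19:57 → midnight = 4 h 3 min; midnight → 06:35 = 6 h 35 min; span 10 h 38 min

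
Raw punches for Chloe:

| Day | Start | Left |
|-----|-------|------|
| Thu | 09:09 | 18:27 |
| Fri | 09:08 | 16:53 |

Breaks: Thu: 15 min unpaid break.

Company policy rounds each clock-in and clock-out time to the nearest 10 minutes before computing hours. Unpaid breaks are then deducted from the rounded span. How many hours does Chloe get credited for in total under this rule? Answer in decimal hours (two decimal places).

16.75 hours

Thu: in 09:09→09:10, out 18:27→18:30; 9 h 20 min − 15 min = 9 h 5 min
Fri: in 09:08→09:10, out 16:53→16:50; 7 h 40 min
Total credited: 16 h 45 min.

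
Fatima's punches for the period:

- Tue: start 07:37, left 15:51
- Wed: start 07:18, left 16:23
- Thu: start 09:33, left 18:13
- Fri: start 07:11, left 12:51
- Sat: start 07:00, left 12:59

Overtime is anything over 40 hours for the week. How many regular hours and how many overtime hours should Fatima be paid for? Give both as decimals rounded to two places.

Tue: 07:37–15:51 = 8 h 14 min
Wed: 07:18–16:23 = 9 h 5 min
Thu: 09:33–18:13 = 8 h 40 min
Fri: 07:11–12:51 = 5 h 40 min
Sat: 07:00–12:59 = 5 h 59 min
Total worked: 37 h 38 min = 37.63 h.
Threshold 40 h → overtime 0 h 0 min, regular 37 h 38 min.

Regular 37.63 hours, overtime 0.00 hours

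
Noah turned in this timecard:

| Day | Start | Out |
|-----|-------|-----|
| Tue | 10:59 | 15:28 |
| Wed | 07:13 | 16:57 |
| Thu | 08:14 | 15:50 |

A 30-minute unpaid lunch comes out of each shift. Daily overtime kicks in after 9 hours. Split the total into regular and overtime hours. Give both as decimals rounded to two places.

Tue: 10:59–15:28 = 4 h 29 min; less 30 min break → 3 h 59 min
Wed: 07:13–16:57 = 9 h 44 min; less 30 min break → 9 h 14 min
Thu: 08:14–15:50 = 7 h 36 min; less 30 min break → 7 h 6 min
Tue reg 3 h 59 min / OT 0 h 0 min; Wed reg 9 h 0 min / OT 0 h 14 min; Thu reg 7 h 6 min / OT 0 h 0 min.
Totals: regular 20 h 5 min, overtime 0 h 14 min.

Regular 20.08 hours, overtime 0.23 hours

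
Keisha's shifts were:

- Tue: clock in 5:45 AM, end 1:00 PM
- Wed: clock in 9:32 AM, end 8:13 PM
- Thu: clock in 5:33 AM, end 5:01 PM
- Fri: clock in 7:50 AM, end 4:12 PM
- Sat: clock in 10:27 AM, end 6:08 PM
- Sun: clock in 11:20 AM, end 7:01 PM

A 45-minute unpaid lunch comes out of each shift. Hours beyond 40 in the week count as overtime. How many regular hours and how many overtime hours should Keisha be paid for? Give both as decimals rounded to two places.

Tue: 5:45 AM–1:00 PM = 7 h 15 min; less 45 min break → 6 h 30 min
Wed: 9:32 AM–8:13 PM = 10 h 41 min; less 45 min break → 9 h 56 min
Thu: 5:33 AM–5:01 PM = 11 h 28 min; less 45 min break → 10 h 43 min
Fri: 7:50 AM–4:12 PM = 8 h 22 min; less 45 min break → 7 h 37 min
Sat: 10:27 AM–6:08 PM = 7 h 41 min; less 45 min break → 6 h 56 min
Sun: 11:20 AM–7:01 PM = 7 h 41 min; less 45 min break → 6 h 56 min
Total worked: 48 h 38 min = 48.63 h.
Threshold 40 h → overtime 8 h 38 min, regular 40 h 0 min.

Regular 40.00 hours, overtime 8.63 hours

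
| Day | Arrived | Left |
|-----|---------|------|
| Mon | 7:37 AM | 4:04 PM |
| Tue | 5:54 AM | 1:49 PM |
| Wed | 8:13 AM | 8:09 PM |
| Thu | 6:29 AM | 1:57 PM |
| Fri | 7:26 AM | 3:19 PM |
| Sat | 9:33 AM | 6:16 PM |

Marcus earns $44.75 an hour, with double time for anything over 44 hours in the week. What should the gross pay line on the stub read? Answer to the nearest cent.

$2717.82

Mon: 7:37 AM–4:04 PM = 8 h 27 min
Tue: 5:54 AM–1:49 PM = 7 h 55 min
Wed: 8:13 AM–8:09 PM = 11 h 56 min
Thu: 6:29 AM–1:57 PM = 7 h 28 min
Fri: 7:26 AM–3:19 PM = 7 h 53 min
Sat: 9:33 AM–6:16 PM = 8 h 43 min
Total worked: 52 h 22 min = 3142 min.
Regular 44 h 0 min = 2640 min at $44.75/h; overtime 8 h 22 min = 502 min at $89.50/h.
Pay = (2640 × $44.75 + 502 × $89.50) ÷ 60 = $2717.82.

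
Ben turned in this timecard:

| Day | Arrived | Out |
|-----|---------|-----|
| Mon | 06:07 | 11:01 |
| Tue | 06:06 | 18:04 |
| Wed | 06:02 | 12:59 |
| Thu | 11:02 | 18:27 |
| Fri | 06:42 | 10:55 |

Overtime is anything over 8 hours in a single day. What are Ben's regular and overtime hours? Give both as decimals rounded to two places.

Mon: 06:07–11:01 = 4 h 54 min
Tue: 06:06–18:04 = 11 h 58 min
Wed: 06:02–12:59 = 6 h 57 min
Thu: 11:02–18:27 = 7 h 25 min
Fri: 06:42–10:55 = 4 h 13 min
Mon reg 4 h 54 min / OT 0 h 0 min; Tue reg 8 h 0 min / OT 3 h 58 min; Wed reg 6 h 57 min / OT 0 h 0 min; Thu reg 7 h 25 min / OT 0 h 0 min; Fri reg 4 h 13 min / OT 0 h 0 min.
Totals: regular 31 h 29 min, overtime 3 h 58 min.

Regular 31.48 hours, overtime 3.97 hours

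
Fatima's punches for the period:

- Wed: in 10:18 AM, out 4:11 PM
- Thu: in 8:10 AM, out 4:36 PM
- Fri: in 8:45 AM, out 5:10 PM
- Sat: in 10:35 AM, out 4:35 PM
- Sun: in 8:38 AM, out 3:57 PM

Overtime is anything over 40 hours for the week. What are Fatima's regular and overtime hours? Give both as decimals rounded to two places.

Wed: 10:18 AM–4:11 PM = 5 h 53 min
Thu: 8:10 AM–4:36 PM = 8 h 26 min
Fri: 8:45 AM–5:10 PM = 8 h 25 min
Sat: 10:35 AM–4:35 PM = 6 h 0 min
Sun: 8:38 AM–3:57 PM = 7 h 19 min
Total worked: 36 h 3 min = 36.05 h.
Threshold 40 h → overtime 0 h 0 min, regular 36 h 3 min.

Regular 36.05 hours, overtime 0.00 hours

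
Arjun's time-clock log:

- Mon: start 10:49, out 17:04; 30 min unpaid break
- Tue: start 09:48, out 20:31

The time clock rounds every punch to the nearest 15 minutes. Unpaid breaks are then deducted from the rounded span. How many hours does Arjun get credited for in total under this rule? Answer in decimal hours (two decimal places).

16.50 hours

Mon: in 10:49→10:45, out 17:04→17:00; 6 h 15 min − 30 min = 5 h 45 min
Tue: in 09:48→09:45, out 20:31→20:30; 10 h 45 min
Total credited: 16 h 30 min.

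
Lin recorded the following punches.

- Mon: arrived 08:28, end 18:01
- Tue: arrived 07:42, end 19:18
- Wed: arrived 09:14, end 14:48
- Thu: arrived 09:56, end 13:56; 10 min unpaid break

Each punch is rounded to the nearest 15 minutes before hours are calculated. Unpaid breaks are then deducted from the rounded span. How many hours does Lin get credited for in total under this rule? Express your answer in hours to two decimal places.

Mon: in 08:28→08:30, out 18:01→18:00; 9 h 30 min
Tue: in 07:42→07:45, out 19:18→19:15; 11 h 30 min
Wed: in 09:14→09:15, out 14:48→14:45; 5 h 30 min
Thu: in 09:56→10:00, out 13:56→14:00; 4 h 0 min − 10 min = 3 h 50 min
Total credited: 30 h 20 min.

30.33 hours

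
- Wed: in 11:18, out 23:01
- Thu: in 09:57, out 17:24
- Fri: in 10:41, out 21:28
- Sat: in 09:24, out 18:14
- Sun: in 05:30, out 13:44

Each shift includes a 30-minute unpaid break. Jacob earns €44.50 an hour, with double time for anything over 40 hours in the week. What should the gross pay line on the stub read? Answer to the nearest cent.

Wed: 11:18–23:01 = 11 h 43 min; less 30 min break → 11 h 13 min
Thu: 09:57–17:24 = 7 h 27 min; less 30 min break → 6 h 57 min
Fri: 10:41–21:28 = 10 h 47 min; less 30 min break → 10 h 17 min
Sat: 09:24–18:14 = 8 h 50 min; less 30 min break → 8 h 20 min
Sun: 05:30–13:44 = 8 h 14 min; less 30 min break → 7 h 44 min
Total worked: 44 h 31 min = 2671 min.
Regular 40 h 0 min = 2400 min at €44.50/h; overtime 4 h 31 min = 271 min at €89.00/h.
Pay = (2400 × €44.50 + 271 × €89.00) ÷ 60 = €2181.98.

€2181.98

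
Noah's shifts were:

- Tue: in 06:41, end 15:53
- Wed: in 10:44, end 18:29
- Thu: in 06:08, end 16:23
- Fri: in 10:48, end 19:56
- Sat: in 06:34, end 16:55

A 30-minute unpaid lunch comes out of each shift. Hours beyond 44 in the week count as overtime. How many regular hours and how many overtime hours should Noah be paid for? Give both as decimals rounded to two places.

Regular 44.00 hours, overtime 0.18 hours

Tue: 06:41–15:53 = 9 h 12 min; less 30 min break → 8 h 42 min
Wed: 10:44–18:29 = 7 h 45 min; less 30 min break → 7 h 15 min
Thu: 06:08–16:23 = 10 h 15 min; less 30 min break → 9 h 45 min
Fri: 10:48–19:56 = 9 h 8 min; less 30 min break → 8 h 38 min
Sat: 06:34–16:55 = 10 h 21 min; less 30 min break → 9 h 51 min
Total worked: 44 h 11 min = 44.18 h.
Threshold 44 h → overtime 0 h 11 min, regular 44 h 0 min.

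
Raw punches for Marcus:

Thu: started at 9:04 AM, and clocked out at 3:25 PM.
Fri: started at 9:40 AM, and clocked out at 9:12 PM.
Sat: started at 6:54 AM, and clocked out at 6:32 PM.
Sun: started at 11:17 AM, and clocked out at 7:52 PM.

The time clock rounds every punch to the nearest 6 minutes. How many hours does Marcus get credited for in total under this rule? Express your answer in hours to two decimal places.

Thu: in 9:04 AM→9:06 AM, out 3:25 PM→3:24 PM; 6 h 18 min
Fri: in 9:40 AM→9:42 AM, out 9:12 PM→9:12 PM; 11 h 30 min
Sat: in 6:54 AM→6:54 AM, out 6:32 PM→6:30 PM; 11 h 36 min
Sun: in 11:17 AM→11:18 AM, out 7:52 PM→7:54 PM; 8 h 36 min
Total credited: 38 h 0 min.

38.00 hours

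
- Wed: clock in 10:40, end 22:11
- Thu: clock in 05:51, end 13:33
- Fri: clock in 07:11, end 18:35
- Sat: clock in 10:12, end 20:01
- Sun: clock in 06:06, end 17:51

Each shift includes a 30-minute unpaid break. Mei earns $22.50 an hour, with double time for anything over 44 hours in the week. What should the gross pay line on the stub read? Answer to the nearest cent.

Wed: 10:40–22:11 = 11 h 31 min; less 30 min break → 11 h 1 min
Thu: 05:51–13:33 = 7 h 42 min; less 30 min break → 7 h 12 min
Fri: 07:11–18:35 = 11 h 24 min; less 30 min break → 10 h 54 min
Sat: 10:12–20:01 = 9 h 49 min; less 30 min break → 9 h 19 min
Sun: 06:06–17:51 = 11 h 45 min; less 30 min break → 11 h 15 min
Total worked: 49 h 41 min = 2981 min.
Regular 44 h 0 min = 2640 min at $22.50/h; overtime 5 h 41 min = 341 min at $45.00/h.
Pay = (2640 × $22.50 + 341 × $45.00) ÷ 60 = $1245.75.

$1245.75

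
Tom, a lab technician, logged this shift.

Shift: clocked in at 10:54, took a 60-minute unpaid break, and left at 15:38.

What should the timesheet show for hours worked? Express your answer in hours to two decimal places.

Shift: 10:54–15:38 = 4 h 44 min; less 60 min break → 3 h 44 min

3.73 hours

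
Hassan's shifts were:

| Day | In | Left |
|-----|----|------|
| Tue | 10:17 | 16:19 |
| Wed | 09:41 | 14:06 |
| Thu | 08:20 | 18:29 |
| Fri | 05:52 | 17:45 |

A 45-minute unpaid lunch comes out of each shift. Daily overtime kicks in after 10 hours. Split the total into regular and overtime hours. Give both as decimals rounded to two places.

Tue: 10:17–16:19 = 6 h 2 min; less 45 min break → 5 h 17 min
Wed: 09:41–14:06 = 4 h 25 min; less 45 min break → 3 h 40 min
Thu: 08:20–18:29 = 10 h 9 min; less 45 min break → 9 h 24 min
Fri: 05:52–17:45 = 11 h 53 min; less 45 min break → 11 h 8 min
Tue reg 5 h 17 min / OT 0 h 0 min; Wed reg 3 h 40 min / OT 0 h 0 min; Thu reg 9 h 24 min / OT 0 h 0 min; Fri reg 10 h 0 min / OT 1 h 8 min.
Totals: regular 28 h 21 min, overtime 1 h 8 min.

Regular 28.35 hours, overtime 1.13 hours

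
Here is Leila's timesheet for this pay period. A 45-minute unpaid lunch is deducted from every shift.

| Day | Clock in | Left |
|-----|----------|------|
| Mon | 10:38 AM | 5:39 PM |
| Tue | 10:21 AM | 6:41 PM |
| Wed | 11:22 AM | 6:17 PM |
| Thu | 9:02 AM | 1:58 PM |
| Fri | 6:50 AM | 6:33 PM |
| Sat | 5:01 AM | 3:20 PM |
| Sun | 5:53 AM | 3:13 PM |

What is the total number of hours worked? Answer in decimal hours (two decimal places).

Mon: 10:38 AM–5:39 PM = 7 h 1 min; less 45 min break → 6 h 16 min
Tue: 10:21 AM–6:41 PM = 8 h 20 min; less 45 min break → 7 h 35 min
Wed: 11:22 AM–6:17 PM = 6 h 55 min; less 45 min break → 6 h 10 min
Thu: 9:02 AM–1:58 PM = 4 h 56 min; less 45 min break → 4 h 11 min
Fri: 6:50 AM–6:33 PM = 11 h 43 min; less 45 min break → 10 h 58 min
Sat: 5:01 AM–3:20 PM = 10 h 19 min; less 45 min break → 9 h 34 min
Sun: 5:53 AM–3:13 PM = 9 h 20 min; less 45 min break → 8 h 35 min
Total: 6 h 16 min + 7 h 35 min + 6 h 10 min + 4 h 11 min + 10 h 58 min + 9 h 34 min + 8 h 35 min = 53 h 19 min.

53.32 hours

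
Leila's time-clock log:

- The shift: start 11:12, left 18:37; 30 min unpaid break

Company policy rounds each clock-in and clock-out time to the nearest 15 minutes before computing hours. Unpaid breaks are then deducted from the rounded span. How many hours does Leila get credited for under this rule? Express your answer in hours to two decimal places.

The shift: in 11:12→11:15, out 18:37→18:30; 7 h 15 min − 30 min = 6 h 45 min

6.75 hours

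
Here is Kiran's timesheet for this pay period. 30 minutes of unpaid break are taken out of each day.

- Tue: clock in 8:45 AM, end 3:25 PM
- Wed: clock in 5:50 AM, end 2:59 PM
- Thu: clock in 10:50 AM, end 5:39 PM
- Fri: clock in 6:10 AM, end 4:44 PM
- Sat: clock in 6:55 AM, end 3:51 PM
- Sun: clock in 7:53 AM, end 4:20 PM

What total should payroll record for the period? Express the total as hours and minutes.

47 h 35 min

Tue: 8:45 AM–3:25 PM = 6 h 40 min; less 30 min break → 6 h 10 min
Wed: 5:50 AM–2:59 PM = 9 h 9 min; less 30 min break → 8 h 39 min
Thu: 10:50 AM–5:39 PM = 6 h 49 min; less 30 min break → 6 h 19 min
Fri: 6:10 AM–4:44 PM = 10 h 34 min; less 30 min break → 10 h 4 min
Sat: 6:55 AM–3:51 PM = 8 h 56 min; less 30 min break → 8 h 26 min
Sun: 7:53 AM–4:20 PM = 8 h 27 min; less 30 min break → 7 h 57 min
Total: 6 h 10 min + 8 h 39 min + 6 h 19 min + 10 h 4 min + 8 h 26 min + 7 h 57 min = 47 h 35 min.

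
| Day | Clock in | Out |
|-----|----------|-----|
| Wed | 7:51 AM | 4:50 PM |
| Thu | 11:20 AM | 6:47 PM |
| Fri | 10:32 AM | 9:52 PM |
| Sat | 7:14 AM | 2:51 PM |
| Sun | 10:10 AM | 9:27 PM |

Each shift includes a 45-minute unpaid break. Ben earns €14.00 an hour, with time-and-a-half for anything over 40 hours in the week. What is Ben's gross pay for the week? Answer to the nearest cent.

€621.25

Wed: 7:51 AM–4:50 PM = 8 h 59 min; less 45 min break → 8 h 14 min
Thu: 11:20 AM–6:47 PM = 7 h 27 min; less 45 min break → 6 h 42 min
Fri: 10:32 AM–9:52 PM = 11 h 20 min; less 45 min break → 10 h 35 min
Sat: 7:14 AM–2:51 PM = 7 h 37 min; less 45 min break → 6 h 52 min
Sun: 10:10 AM–9:27 PM = 11 h 17 min; less 45 min break → 10 h 32 min
Total worked: 42 h 55 min = 2575 min.
Regular 40 h 0 min = 2400 min at €14.00/h; overtime 2 h 55 min = 175 min at €21.00/h.
Pay = (2400 × €14.00 + 175 × €21.00) ÷ 60 = €621.25.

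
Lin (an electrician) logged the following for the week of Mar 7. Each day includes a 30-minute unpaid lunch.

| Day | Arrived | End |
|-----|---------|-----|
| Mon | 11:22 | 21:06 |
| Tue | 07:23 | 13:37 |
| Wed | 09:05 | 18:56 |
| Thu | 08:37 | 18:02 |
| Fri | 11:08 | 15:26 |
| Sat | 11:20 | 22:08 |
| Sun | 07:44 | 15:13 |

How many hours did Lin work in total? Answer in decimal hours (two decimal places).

54.32 hours

Mon: 11:22–21:06 = 9 h 44 min; less 30 min break → 9 h 14 min
Tue: 07:23–13:37 = 6 h 14 min; less 30 min break → 5 h 44 min
Wed: 09:05–18:56 = 9 h 51 min; less 30 min break → 9 h 21 min
Thu: 08:37–18:02 = 9 h 25 min; less 30 min break → 8 h 55 min
Fri: 11:08–15:26 = 4 h 18 min; less 30 min break → 3 h 48 min
Sat: 11:20–22:08 = 10 h 48 min; less 30 min break → 10 h 18 min
Sun: 07:44–15:13 = 7 h 29 min; less 30 min break → 6 h 59 min
Total: 9 h 14 min + 5 h 44 min + 9 h 21 min + 8 h 55 min + 3 h 48 min + 10 h 18 min + 6 h 59 min = 54 h 19 min.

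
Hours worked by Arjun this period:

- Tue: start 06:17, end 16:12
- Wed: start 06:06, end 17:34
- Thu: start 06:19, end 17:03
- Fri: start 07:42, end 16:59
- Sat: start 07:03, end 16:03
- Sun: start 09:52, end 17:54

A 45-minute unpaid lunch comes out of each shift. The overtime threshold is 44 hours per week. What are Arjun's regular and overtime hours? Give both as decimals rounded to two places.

Tue: 06:17–16:12 = 9 h 55 min; less 45 min break → 9 h 10 min
Wed: 06:06–17:34 = 11 h 28 min; less 45 min break → 10 h 43 min
Thu: 06:19–17:03 = 10 h 44 min; less 45 min break → 9 h 59 min
Fri: 07:42–16:59 = 9 h 17 min; less 45 min break → 8 h 32 min
Sat: 07:03–16:03 = 9 h 0 min; less 45 min break → 8 h 15 min
Sun: 09:52–17:54 = 8 h 2 min; less 45 min break → 7 h 17 min
Total worked: 53 h 56 min = 53.93 h.
Threshold 44 h → overtime 9 h 56 min, regular 44 h 0 min.

Regular 44.00 hours, overtime 9.93 hours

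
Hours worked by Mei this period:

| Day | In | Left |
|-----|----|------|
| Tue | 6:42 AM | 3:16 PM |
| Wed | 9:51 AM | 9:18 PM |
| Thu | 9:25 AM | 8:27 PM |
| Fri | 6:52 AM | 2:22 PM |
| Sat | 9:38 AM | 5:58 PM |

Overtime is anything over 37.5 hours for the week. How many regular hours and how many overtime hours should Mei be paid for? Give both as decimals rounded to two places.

Tue: 6:42 AM–3:16 PM = 8 h 34 min
Wed: 9:51 AM–9:18 PM = 11 h 27 min
Thu: 9:25 AM–8:27 PM = 11 h 2 min
Fri: 6:52 AM–2:22 PM = 7 h 30 min
Sat: 9:38 AM–5:58 PM = 8 h 20 min
Total worked: 46 h 53 min = 46.88 h.
Threshold 37.5 h → overtime 9 h 23 min, regular 37 h 30 min.

Regular 37.50 hours, overtime 9.38 hours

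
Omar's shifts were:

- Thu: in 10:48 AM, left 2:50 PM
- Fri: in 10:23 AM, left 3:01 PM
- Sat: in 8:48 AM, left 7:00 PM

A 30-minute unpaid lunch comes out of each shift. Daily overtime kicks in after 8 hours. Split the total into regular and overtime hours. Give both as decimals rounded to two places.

Regular 15.67 hours, overtime 1.70 hours

Thu: 10:48 AM–2:50 PM = 4 h 2 min; less 30 min break → 3 h 32 min
Fri: 10:23 AM–3:01 PM = 4 h 38 min; less 30 min break → 4 h 8 min
Sat: 8:48 AM–7:00 PM = 10 h 12 min; less 30 min break → 9 h 42 min
Thu reg 3 h 32 min / OT 0 h 0 min; Fri reg 4 h 8 min / OT 0 h 0 min; Sat reg 8 h 0 min / OT 1 h 42 min.
Totals: regular 15 h 40 min, overtime 1 h 42 min.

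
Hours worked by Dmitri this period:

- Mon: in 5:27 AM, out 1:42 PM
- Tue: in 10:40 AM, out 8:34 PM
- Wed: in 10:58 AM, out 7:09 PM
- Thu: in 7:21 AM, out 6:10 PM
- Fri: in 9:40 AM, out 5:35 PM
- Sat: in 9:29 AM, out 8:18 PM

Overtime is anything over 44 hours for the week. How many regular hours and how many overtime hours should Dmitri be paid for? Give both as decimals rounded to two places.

Regular 44.00 hours, overtime 11.88 hours

Mon: 5:27 AM–1:42 PM = 8 h 15 min
Tue: 10:40 AM–8:34 PM = 9 h 54 min
Wed: 10:58 AM–7:09 PM = 8 h 11 min
Thu: 7:21 AM–6:10 PM = 10 h 49 min
Fri: 9:40 AM–5:35 PM = 7 h 55 min
Sat: 9:29 AM–8:18 PM = 10 h 49 min
Total worked: 55 h 53 min = 55.88 h.
Threshold 44 h → overtime 11 h 53 min, regular 44 h 0 min.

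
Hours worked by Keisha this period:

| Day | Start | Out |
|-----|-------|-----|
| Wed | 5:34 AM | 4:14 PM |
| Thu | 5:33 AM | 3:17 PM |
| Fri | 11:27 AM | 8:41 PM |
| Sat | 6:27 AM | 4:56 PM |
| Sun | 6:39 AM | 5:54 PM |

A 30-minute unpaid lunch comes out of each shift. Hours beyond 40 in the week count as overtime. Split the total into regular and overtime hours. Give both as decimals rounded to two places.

Regular 40.00 hours, overtime 8.87 hours

Wed: 5:34 AM–4:14 PM = 10 h 40 min; less 30 min break → 10 h 10 min
Thu: 5:33 AM–3:17 PM = 9 h 44 min; less 30 min break → 9 h 14 min
Fri: 11:27 AM–8:41 PM = 9 h 14 min; less 30 min break → 8 h 44 min
Sat: 6:27 AM–4:56 PM = 10 h 29 min; less 30 min break → 9 h 59 min
Sun: 6:39 AM–5:54 PM = 11 h 15 min; less 30 min break → 10 h 45 min
Total worked: 48 h 52 min = 48.87 h.
Threshold 40 h → overtime 8 h 52 min, regular 40 h 0 min.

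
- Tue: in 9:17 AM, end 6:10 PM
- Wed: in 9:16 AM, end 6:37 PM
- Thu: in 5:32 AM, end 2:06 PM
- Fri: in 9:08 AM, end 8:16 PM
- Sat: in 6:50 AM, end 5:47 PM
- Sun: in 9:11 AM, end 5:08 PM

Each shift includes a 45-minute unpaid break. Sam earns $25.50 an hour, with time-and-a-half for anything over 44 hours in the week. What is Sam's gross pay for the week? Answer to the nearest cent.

$1440.75

Tue: 9:17 AM–6:10 PM = 8 h 53 min; less 45 min break → 8 h 8 min
Wed: 9:16 AM–6:37 PM = 9 h 21 min; less 45 min break → 8 h 36 min
Thu: 5:32 AM–2:06 PM = 8 h 34 min; less 45 min break → 7 h 49 min
Fri: 9:08 AM–8:16 PM = 11 h 8 min; less 45 min break → 10 h 23 min
Sat: 6:50 AM–5:47 PM = 10 h 57 min; less 45 min break → 10 h 12 min
Sun: 9:11 AM–5:08 PM = 7 h 57 min; less 45 min break → 7 h 12 min
Total worked: 52 h 20 min = 3140 min.
Regular 44 h 0 min = 2640 min at $25.50/h; overtime 8 h 20 min = 500 min at $38.25/h.
Pay = (2640 × $25.50 + 500 × $38.25) ÷ 60 = $1440.75.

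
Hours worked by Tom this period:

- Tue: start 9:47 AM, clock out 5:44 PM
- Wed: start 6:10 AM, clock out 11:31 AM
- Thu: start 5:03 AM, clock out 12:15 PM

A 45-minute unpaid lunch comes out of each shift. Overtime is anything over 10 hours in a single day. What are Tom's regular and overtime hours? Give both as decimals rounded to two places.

Regular 18.25 hours, overtime 0.00 hours

Tue: 9:47 AM–5:44 PM = 7 h 57 min; less 45 min break → 7 h 12 min
Wed: 6:10 AM–11:31 AM = 5 h 21 min; less 45 min break → 4 h 36 min
Thu: 5:03 AM–12:15 PM = 7 h 12 min; less 45 min break → 6 h 27 min
Tue reg 7 h 12 min / OT 0 h 0 min; Wed reg 4 h 36 min / OT 0 h 0 min; Thu reg 6 h 27 min / OT 0 h 0 min.
Totals: regular 18 h 15 min, overtime 0 h 0 min.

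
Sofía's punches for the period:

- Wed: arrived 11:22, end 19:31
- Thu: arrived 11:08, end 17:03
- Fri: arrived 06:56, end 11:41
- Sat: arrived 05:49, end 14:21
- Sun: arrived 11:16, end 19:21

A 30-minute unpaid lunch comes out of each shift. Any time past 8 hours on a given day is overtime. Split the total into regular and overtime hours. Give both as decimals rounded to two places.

Regular 32.90 hours, overtime 0.03 hours

Wed: 11:22–19:31 = 8 h 9 min; less 30 min break → 7 h 39 min
Thu: 11:08–17:03 = 5 h 55 min; less 30 min break → 5 h 25 min
Fri: 06:56–11:41 = 4 h 45 min; less 30 min break → 4 h 15 min
Sat: 05:49–14:21 = 8 h 32 min; less 30 min break → 8 h 2 min
Sun: 11:16–19:21 = 8 h 5 min; less 30 min break → 7 h 35 min
Wed reg 7 h 39 min / OT 0 h 0 min; Thu reg 5 h 25 min / OT 0 h 0 min; Fri reg 4 h 15 min / OT 0 h 0 min; Sat reg 8 h 0 min / OT 0 h 2 min; Sun reg 7 h 35 min / OT 0 h 0 min.
Totals: regular 32 h 54 min, overtime 0 h 2 min.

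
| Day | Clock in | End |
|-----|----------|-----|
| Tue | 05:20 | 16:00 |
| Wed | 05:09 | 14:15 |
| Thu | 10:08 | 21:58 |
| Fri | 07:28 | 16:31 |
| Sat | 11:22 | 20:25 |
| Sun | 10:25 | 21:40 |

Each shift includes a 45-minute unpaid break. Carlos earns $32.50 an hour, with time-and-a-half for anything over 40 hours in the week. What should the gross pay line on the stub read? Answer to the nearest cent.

$2101.94

Tue: 05:20–16:00 = 10 h 40 min; less 45 min break → 9 h 55 min
Wed: 05:09–14:15 = 9 h 6 min; less 45 min break → 8 h 21 min
Thu: 10:08–21:58 = 11 h 50 min; less 45 min break → 11 h 5 min
Fri: 07:28–16:31 = 9 h 3 min; less 45 min break → 8 h 18 min
Sat: 11:22–20:25 = 9 h 3 min; less 45 min break → 8 h 18 min
Sun: 10:25–21:40 = 11 h 15 min; less 45 min break → 10 h 30 min
Total worked: 56 h 27 min = 3387 min.
Regular 40 h 0 min = 2400 min at $32.50/h; overtime 16 h 27 min = 987 min at $48.75/h.
Pay = (2400 × $32.50 + 987 × $48.75) ÷ 60 = $2101.94.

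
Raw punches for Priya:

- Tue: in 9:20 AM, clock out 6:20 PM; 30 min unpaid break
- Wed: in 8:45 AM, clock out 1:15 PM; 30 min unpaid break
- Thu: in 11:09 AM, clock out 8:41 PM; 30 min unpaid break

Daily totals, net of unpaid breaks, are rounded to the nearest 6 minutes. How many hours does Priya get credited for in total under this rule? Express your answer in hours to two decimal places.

Tue: 9:20 AM–6:20 PM = 9 h 0 min − 30 min = 8 h 30 min → rounds to 8 h 30 min
Wed: 8:45 AM–1:15 PM = 4 h 30 min − 30 min = 4 h 0 min → rounds to 4 h 0 min
Thu: 11:09 AM–8:41 PM = 9 h 32 min − 30 min = 9 h 2 min → rounds to 9 h 0 min
Total credited: 21 h 30 min.

21.50 hours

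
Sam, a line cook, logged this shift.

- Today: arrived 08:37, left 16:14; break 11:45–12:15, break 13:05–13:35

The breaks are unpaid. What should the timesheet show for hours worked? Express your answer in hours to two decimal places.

Today: 08:37–16:14 = 7 h 37 min; less 60 min break → 6 h 37 min

6.62 hours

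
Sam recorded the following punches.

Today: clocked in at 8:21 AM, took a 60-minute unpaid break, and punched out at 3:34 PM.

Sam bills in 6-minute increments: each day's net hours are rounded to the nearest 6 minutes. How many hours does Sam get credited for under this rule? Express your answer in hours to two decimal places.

6.20 hours

Today: 8:21 AM–3:34 PM = 7 h 13 min − 60 min = 6 h 13 min → rounds to 6 h 12 min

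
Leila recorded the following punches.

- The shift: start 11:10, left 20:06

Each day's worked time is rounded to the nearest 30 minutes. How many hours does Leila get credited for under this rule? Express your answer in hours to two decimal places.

The shift: 11:10–20:06 = 8 h 56 min → rounds to 9 h 0 min

9.00 hours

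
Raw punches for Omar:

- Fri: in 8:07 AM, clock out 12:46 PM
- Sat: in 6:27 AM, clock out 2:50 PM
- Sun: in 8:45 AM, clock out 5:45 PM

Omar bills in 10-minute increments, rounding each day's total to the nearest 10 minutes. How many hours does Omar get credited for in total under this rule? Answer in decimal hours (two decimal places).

22.00 hours

Fri: 8:07 AM–12:46 PM = 4 h 39 min → rounds to 4 h 40 min
Sat: 6:27 AM–2:50 PM = 8 h 23 min → rounds to 8 h 20 min
Sun: 8:45 AM–5:45 PM = 9 h 0 min → rounds to 9 h 0 min
Total credited: 22 h 0 min.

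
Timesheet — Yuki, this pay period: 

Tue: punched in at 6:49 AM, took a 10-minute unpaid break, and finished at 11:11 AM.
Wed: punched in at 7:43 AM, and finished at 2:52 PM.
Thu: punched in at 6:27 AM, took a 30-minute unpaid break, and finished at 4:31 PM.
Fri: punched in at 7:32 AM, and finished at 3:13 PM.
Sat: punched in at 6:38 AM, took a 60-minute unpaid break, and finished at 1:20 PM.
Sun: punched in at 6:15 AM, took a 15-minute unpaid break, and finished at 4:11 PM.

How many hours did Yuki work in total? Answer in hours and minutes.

43 h 59 min

Tue: 6:49 AM–11:11 AM = 4 h 22 min; less 10 min break → 4 h 12 min
Wed: 7:43 AM–2:52 PM = 7 h 9 min
Thu: 6:27 AM–4:31 PM = 10 h 4 min; less 30 min break → 9 h 34 min
Fri: 7:32 AM–3:13 PM = 7 h 41 min
Sat: 6:38 AM–1:20 PM = 6 h 42 min; less 60 min break → 5 h 42 min
Sun: 6:15 AM–4:11 PM = 9 h 56 min; less 15 min break → 9 h 41 min
Total: 4 h 12 min + 7 h 9 min + 9 h 34 min + 7 h 41 min + 5 h 42 min + 9 h 41 min = 43 h 59 min.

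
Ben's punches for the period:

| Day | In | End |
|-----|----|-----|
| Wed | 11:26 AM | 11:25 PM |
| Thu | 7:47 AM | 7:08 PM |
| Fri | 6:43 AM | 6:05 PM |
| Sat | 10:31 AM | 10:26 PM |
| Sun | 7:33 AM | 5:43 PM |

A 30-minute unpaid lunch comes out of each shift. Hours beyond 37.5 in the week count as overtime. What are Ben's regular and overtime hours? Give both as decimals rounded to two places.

Wed: 11:26 AM–11:25 PM = 11 h 59 min; less 30 min break → 11 h 29 min
Thu: 7:47 AM–7:08 PM = 11 h 21 min; less 30 min break → 10 h 51 min
Fri: 6:43 AM–6:05 PM = 11 h 22 min; less 30 min break → 10 h 52 min
Sat: 10:31 AM–10:26 PM = 11 h 55 min; less 30 min break → 11 h 25 min
Sun: 7:33 AM–5:43 PM = 10 h 10 min; less 30 min break → 9 h 40 min
Total worked: 54 h 17 min = 54.28 h.
Threshold 37.5 h → overtime 16 h 47 min, regular 37 h 30 min.

Regular 37.50 hours, overtime 16.78 hours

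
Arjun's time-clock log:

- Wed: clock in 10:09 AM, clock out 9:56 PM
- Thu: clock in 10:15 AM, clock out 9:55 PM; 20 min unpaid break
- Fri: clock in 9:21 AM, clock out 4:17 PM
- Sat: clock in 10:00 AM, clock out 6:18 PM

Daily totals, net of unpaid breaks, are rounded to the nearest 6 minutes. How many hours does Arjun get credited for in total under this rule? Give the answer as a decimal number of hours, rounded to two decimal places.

38.30 hours

Wed: 10:09 AM–9:56 PM = 11 h 47 min → rounds to 11 h 48 min
Thu: 10:15 AM–9:55 PM = 11 h 40 min − 20 min = 11 h 20 min → rounds to 11 h 18 min
Fri: 9:21 AM–4:17 PM = 6 h 56 min → rounds to 6 h 54 min
Sat: 10:00 AM–6:18 PM = 8 h 18 min → rounds to 8 h 18 min
Total credited: 38 h 18 min.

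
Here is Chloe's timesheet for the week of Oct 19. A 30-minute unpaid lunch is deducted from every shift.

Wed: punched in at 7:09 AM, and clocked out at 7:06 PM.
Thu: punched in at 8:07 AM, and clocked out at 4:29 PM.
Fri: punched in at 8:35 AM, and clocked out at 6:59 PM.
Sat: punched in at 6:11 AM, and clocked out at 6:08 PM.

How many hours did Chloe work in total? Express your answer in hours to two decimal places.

Wed: 7:09 AM–7:06 PM = 11 h 57 min; less 30 min break → 11 h 27 min
Thu: 8:07 AM–4:29 PM = 8 h 22 min; less 30 min break → 7 h 52 min
Fri: 8:35 AM–6:59 PM = 10 h 24 min; less 30 min break → 9 h 54 min
Sat: 6:11 AM–6:08 PM = 11 h 57 min; less 30 min break → 11 h 27 min
Total: 11 h 27 min + 7 h 52 min + 9 h 54 min + 11 h 27 min = 40 h 40 min.

40.67 hours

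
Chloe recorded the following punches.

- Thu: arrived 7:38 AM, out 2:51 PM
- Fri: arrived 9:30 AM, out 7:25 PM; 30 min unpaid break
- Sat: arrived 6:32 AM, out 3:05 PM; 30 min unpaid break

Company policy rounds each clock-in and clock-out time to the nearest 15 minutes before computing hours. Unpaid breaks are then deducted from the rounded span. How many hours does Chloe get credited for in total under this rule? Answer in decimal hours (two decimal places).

Thu: in 7:38 AM→7:45 AM, out 2:51 PM→2:45 PM; 7 h 0 min
Fri: in 9:30 AM→9:30 AM, out 7:25 PM→7:30 PM; 10 h 0 min − 30 min = 9 h 30 min
Sat: in 6:32 AM→6:30 AM, out 3:05 PM→3:00 PM; 8 h 30 min − 30 min = 8 h 0 min
Total credited: 24 h 30 min.

24.50 hours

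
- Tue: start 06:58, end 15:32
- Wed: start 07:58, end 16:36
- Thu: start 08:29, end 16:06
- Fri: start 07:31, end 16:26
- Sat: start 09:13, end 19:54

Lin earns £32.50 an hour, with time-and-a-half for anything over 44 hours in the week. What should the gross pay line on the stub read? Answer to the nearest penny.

£1450.31

Tue: 06:58–15:32 = 8 h 34 min
Wed: 07:58–16:36 = 8 h 38 min
Thu: 08:29–16:06 = 7 h 37 min
Fri: 07:31–16:26 = 8 h 55 min
Sat: 09:13–19:54 = 10 h 41 min
Total worked: 44 h 25 min = 2665 min.
Regular 44 h 0 min = 2640 min at £32.50/h; overtime 0 h 25 min = 25 min at £48.75/h.
Pay = (2640 × £32.50 + 25 × £48.75) ÷ 60 = £1450.31.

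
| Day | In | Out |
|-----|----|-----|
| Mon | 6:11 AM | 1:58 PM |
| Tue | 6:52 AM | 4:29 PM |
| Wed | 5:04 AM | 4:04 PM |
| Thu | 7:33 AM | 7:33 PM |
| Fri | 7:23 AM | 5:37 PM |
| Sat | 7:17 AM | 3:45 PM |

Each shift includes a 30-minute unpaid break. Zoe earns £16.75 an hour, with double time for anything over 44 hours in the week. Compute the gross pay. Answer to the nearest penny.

Mon: 6:11 AM–1:58 PM = 7 h 47 min; less 30 min break → 7 h 17 min
Tue: 6:52 AM–4:29 PM = 9 h 37 min; less 30 min break → 9 h 7 min
Wed: 5:04 AM–4:04 PM = 11 h 0 min; less 30 min break → 10 h 30 min
Thu: 7:33 AM–7:33 PM = 12 h 0 min; less 30 min break → 11 h 30 min
Fri: 7:23 AM–5:37 PM = 10 h 14 min; less 30 min break → 9 h 44 min
Sat: 7:17 AM–3:45 PM = 8 h 28 min; less 30 min break → 7 h 58 min
Total worked: 56 h 6 min = 3366 min.
Regular 44 h 0 min = 2640 min at £16.75/h; overtime 12 h 6 min = 726 min at £33.50/h.
Pay = (2640 × £16.75 + 726 × £33.50) ÷ 60 = £1142.35.

£1142.35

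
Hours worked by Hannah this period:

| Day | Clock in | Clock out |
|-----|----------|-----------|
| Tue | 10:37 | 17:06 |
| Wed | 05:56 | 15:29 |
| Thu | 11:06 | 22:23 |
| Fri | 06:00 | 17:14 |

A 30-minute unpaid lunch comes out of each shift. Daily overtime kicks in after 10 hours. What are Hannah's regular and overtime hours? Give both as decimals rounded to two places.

Regular 35.03 hours, overtime 1.52 hours

Tue: 10:37–17:06 = 6 h 29 min; less 30 min break → 5 h 59 min
Wed: 05:56–15:29 = 9 h 33 min; less 30 min break → 9 h 3 min
Thu: 11:06–22:23 = 11 h 17 min; less 30 min break → 10 h 47 min
Fri: 06:00–17:14 = 11 h 14 min; less 30 min break → 10 h 44 min
Tue reg 5 h 59 min / OT 0 h 0 min; Wed reg 9 h 3 min / OT 0 h 0 min; Thu reg 10 h 0 min / OT 0 h 47 min; Fri reg 10 h 0 min / OT 0 h 44 min.
Totals: regular 35 h 2 min, overtime 1 h 31 min.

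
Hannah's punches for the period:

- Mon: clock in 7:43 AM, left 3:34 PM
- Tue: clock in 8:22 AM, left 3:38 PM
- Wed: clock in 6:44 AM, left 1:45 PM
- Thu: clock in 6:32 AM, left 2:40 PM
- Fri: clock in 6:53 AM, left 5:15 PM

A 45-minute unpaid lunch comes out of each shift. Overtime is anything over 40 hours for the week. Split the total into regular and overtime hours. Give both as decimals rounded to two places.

Mon: 7:43 AM–3:34 PM = 7 h 51 min; less 45 min break → 7 h 6 min
Tue: 8:22 AM–3:38 PM = 7 h 16 min; less 45 min break → 6 h 31 min
Wed: 6:44 AM–1:45 PM = 7 h 1 min; less 45 min break → 6 h 16 min
Thu: 6:32 AM–2:40 PM = 8 h 8 min; less 45 min break → 7 h 23 min
Fri: 6:53 AM–5:15 PM = 10 h 22 min; less 45 min break → 9 h 37 min
Total worked: 36 h 53 min = 36.88 h.
Threshold 40 h → overtime 0 h 0 min, regular 36 h 53 min.

Regular 36.88 hours, overtime 0.00 hours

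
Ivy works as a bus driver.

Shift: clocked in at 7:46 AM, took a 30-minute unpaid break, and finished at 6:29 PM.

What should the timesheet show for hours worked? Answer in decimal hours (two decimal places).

10.22 hours

Shift: 7:46 AM–6:29 PM = 10 h 43 min; less 30 min break → 10 h 13 min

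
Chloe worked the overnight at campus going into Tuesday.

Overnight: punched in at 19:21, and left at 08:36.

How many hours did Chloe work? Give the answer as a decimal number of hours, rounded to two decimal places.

13.25 hours

Overnight: 19:21 → midnight = 4 h 39 min; midnight → 08:36 = 8 h 36 min; span 13 h 15 min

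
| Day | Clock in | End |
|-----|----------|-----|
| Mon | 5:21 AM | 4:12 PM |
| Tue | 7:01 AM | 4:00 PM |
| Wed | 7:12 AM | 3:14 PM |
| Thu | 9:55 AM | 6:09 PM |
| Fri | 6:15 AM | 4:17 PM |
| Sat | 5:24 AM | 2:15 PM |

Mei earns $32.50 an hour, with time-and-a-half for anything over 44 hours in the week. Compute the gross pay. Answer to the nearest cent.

Mon: 5:21 AM–4:12 PM = 10 h 51 min
Tue: 7:01 AM–4:00 PM = 8 h 59 min
Wed: 7:12 AM–3:14 PM = 8 h 2 min
Thu: 9:55 AM–6:09 PM = 8 h 14 min
Fri: 6:15 AM–4:17 PM = 10 h 2 min
Sat: 5:24 AM–2:15 PM = 8 h 51 min
Total worked: 54 h 59 min = 3299 min.
Regular 44 h 0 min = 2640 min at $32.50/h; overtime 10 h 59 min = 659 min at $48.75/h.
Pay = (2640 × $32.50 + 659 × $48.75) ÷ 60 = $1965.44.

$1965.44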